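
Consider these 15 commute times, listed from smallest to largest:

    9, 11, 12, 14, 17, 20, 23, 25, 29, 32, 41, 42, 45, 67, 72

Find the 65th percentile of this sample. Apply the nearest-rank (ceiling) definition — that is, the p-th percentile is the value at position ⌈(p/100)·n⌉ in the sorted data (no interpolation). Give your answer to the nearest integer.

32

n = 15.
Position = ⌈65/100 · 15⌉ = ⌈9.75⌉ = 10.
The value at rank 10 is 32.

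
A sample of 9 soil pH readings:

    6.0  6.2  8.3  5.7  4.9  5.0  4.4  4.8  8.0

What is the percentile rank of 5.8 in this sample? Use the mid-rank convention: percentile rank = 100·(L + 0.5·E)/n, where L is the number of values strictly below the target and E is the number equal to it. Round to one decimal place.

55.6

Sorted: 4.4, 4.8, 4.9, 5.0, 5.7, 6.0, 6.2, 8.0, 8.3.
Count below 5.8: L = 5; count equal: E = 0; n = 9.
Percentile rank = 100·(5 + 0.5·0)/9 = 100·5/9 = 55.56.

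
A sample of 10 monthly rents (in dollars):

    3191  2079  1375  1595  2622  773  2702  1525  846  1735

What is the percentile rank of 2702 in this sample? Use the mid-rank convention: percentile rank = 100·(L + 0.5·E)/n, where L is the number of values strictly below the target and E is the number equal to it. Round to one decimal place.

85.0

Sorted: 773, 846, 1375, 1525, 1595, 1735, 2079, 2622, 2702, 3191.
Count below 2702: L = 8; count equal: E = 1; n = 10.
Percentile rank = 100·(8 + 0.5·1)/10 = 100·8.5/10 = 85.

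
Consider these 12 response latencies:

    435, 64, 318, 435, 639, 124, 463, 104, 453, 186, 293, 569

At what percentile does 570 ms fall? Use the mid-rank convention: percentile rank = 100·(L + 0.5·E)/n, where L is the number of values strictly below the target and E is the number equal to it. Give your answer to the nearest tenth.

Sorted: 64, 104, 124, 186, 293, 318, 435, 435, 453, 463, 569, 639.
Count below 570: L = 11; count equal: E = 0; n = 12.
Percentile rank = 100·(11 + 0.5·0)/12 = 100·11/12 = 91.67.

91.7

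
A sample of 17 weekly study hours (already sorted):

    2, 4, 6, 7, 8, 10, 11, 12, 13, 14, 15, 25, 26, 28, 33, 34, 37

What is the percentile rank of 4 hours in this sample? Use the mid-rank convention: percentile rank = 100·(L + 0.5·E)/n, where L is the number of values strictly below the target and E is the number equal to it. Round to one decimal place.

Count below 4: L = 1; count equal: E = 1; n = 17.
Percentile rank = 100·(1 + 0.5·1)/17 = 100·1.5/17 = 8.824.

8.8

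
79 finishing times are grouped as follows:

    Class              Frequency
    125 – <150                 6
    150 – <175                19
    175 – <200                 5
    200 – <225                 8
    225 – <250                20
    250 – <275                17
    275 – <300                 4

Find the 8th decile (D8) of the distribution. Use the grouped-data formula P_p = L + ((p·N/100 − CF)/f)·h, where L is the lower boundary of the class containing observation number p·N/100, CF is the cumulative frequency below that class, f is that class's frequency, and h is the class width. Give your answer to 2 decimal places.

257.65

N = 79; target position k = 80/100 · 79 = 63.2.
Cumulative frequencies: 6, 25, 30, 38, 58, 75, 79.
Observation 63.2 falls in the class 250 – <275.
L = 250, CF = 58, f = 17, h = 25.
P80 = 250 + ((63.2 − 58)/17)·25 = 250 + 7.64706 = 257.647.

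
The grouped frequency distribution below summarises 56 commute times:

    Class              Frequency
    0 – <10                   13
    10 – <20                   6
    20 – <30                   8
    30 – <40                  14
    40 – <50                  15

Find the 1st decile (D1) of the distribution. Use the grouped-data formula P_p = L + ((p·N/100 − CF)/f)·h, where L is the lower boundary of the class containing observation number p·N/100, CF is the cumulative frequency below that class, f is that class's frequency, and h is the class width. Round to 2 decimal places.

N = 56; target position k = 10/100 · 56 = 5.6.
Cumulative frequencies: 13, 19, 27, 41, 56.
Observation 5.6 falls in the class 0 – <10.
L = 0, CF = 0, f = 13, h = 10.
P10 = 0 + ((5.6 − 0)/13)·10 = 0 + 4.30769 = 4.30769.

4.31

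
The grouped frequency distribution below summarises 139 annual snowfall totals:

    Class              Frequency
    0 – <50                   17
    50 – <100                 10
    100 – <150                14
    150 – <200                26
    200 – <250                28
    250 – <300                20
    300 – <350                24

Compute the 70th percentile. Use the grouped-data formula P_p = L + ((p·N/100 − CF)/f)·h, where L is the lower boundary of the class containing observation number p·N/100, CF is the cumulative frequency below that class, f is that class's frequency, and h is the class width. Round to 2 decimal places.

N = 139; target position k = 70/100 · 139 = 97.3.
Cumulative frequencies: 17, 27, 41, 67, 95, 115, 139.
Observation 97.3 falls in the class 250 – <300.
L = 250, CF = 95, f = 20, h = 50.
P70 = 250 + ((97.3 − 95)/20)·50 = 250 + 5.75 = 255.75.

255.75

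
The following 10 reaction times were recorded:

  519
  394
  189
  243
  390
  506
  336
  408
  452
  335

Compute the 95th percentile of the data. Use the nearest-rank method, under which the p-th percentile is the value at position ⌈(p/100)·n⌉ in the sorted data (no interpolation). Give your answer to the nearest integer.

519

Sorted: 189, 243, 335, 336, 390, 394, 408, 452, 506, 519.
n = 10.
Position = ⌈95/100 · 10⌉ = ⌈9.5⌉ = 10.
The value at rank 10 is 519.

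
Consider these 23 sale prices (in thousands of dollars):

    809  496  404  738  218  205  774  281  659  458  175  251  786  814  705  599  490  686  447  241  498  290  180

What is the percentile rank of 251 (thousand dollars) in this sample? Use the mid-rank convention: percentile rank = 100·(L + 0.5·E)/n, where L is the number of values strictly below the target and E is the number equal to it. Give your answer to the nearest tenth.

Sorted: 175, 180, 205, 218, 241, 251, 281, 290, 404, 447, 458, 490, 496, 498, 599, 659, 686, 705, 738, 774, 786, 809, 814.
Count below 251: L = 5; count equal: E = 1; n = 23.
Percentile rank = 100·(5 + 0.5·1)/23 = 100·5.5/23 = 23.91.

23.9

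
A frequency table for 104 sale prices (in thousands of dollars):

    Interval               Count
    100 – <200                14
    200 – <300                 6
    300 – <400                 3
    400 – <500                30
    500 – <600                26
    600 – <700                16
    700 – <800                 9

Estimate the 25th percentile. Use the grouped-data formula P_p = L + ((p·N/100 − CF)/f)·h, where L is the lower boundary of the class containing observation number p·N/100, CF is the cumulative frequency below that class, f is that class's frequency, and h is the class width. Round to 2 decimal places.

410.00

N = 104; target position k = 25/100 · 104 = 26.
Cumulative frequencies: 14, 20, 23, 53, 79, 95, 104.
Observation 26 falls in the class 400 – <500.
L = 400, CF = 23, f = 30, h = 100.
P25 = 400 + ((26 − 23)/30)·100 = 400 + 10 = 410.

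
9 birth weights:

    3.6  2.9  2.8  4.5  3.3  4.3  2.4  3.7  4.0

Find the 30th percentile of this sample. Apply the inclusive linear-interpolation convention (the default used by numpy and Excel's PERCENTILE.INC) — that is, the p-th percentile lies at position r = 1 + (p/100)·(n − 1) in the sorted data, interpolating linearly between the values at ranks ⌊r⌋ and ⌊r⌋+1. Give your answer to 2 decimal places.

3.06

Sorted: 2.4, 2.8, 2.9, 3.3, 3.6, 3.7, 4.0, 4.3, 4.5.
n = 9.
r = 1 + (30/100)·(9 − 1) = 1 + 2.4 = 3.4.
Rank 3 is 2.9 and rank 4 is 3.3.
Interpolate: 2.9 + 0.4·(3.3 − 2.9) = 2.9 + 0.4·0.4 = 3.06.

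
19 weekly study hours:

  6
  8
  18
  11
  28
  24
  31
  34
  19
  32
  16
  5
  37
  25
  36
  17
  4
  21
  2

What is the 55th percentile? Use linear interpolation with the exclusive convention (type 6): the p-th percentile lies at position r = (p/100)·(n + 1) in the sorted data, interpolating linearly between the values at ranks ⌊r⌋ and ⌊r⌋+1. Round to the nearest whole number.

21

Sorted: 2, 4, 5, 6, 8, 11, 16, 17, 18, 19, 21, 24, 25, 28, 31, 32, 34, 36, 37.
n = 19.
r = (55/100)·(19 + 1) = 11.
r is an integer, so P55 is the value at rank 11: 21.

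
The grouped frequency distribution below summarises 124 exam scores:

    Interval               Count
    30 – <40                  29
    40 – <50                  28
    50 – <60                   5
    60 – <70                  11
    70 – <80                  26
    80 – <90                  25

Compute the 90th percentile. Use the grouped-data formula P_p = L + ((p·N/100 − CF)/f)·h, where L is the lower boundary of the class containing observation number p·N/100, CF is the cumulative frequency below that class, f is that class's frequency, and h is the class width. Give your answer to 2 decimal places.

N = 124; target position k = 90/100 · 124 = 111.6.
Cumulative frequencies: 29, 57, 62, 73, 99, 124.
Observation 111.6 falls in the class 80 – <90.
L = 80, CF = 99, f = 25, h = 10.
P90 = 80 + ((111.6 − 99)/25)·10 = 80 + 5.04 = 85.04.

85.04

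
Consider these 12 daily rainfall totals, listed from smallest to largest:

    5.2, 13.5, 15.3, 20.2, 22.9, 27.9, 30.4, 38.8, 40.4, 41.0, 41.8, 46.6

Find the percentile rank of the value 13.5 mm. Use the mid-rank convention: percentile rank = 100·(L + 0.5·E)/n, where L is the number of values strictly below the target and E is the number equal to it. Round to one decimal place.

12.5

Count below 13.5: L = 1; count equal: E = 1; n = 12.
Percentile rank = 100·(1 + 0.5·1)/12 = 100·1.5/12 = 12.5.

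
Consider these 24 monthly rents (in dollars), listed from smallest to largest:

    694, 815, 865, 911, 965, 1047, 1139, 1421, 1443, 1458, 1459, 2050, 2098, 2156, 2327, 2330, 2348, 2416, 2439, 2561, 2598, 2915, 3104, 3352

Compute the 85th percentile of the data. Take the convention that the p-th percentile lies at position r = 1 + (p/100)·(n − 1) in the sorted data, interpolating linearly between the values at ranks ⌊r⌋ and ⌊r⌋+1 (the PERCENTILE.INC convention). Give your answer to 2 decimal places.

n = 24.
r = 1 + (85/100)·(24 − 1) = 1 + 19.55 = 20.55.
Rank 20 is 2561 and rank 21 is 2598.
Interpolate: 2561 + 0.55·(2598 − 2561) = 2561 + 0.55·37 = 2581.35.

2581.35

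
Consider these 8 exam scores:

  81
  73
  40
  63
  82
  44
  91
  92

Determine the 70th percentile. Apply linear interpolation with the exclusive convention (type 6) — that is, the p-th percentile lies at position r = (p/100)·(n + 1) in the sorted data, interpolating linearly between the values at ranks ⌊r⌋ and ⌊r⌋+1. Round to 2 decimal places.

84.70

Sorted: 40, 44, 63, 73, 81, 82, 91, 92.
n = 8.
r = (70/100)·(8 + 1) = 6.3.
Rank 6 is 82 and rank 7 is 91.
Interpolate: 82 + 0.3·(91 − 82) = 82 + 0.3·9 = 84.7.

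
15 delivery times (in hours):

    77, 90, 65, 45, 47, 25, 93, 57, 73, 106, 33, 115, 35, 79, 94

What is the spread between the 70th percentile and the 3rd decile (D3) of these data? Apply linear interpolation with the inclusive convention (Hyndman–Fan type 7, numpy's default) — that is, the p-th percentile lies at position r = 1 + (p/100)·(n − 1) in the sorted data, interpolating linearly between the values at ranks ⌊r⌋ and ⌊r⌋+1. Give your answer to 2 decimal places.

Sorted: 25, 33, 35, 45, 47, 57, 65, 73, 77, 79, 90, 93, 94, 106, 115.
n = 15.
P30: r = 5.2; ranks 5–6 are 47, 57; interpolating gives 49.
P70: r = 10.8; ranks 10–11 are 79, 90; interpolating gives 87.8.
Difference: 87.8 − 49 = 38.8.

38.80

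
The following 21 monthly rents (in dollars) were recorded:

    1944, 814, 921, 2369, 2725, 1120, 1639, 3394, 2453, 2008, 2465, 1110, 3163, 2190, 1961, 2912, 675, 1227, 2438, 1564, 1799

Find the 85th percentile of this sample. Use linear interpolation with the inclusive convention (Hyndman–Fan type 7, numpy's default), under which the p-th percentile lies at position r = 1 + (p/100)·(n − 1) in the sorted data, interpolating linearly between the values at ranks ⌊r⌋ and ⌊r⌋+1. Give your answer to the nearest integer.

Sorted: 675, 814, 921, 1110, 1120, 1227, 1564, 1639, 1799, 1944, 1961, 2008, 2190, 2369, 2438, 2453, 2465, 2725, 2912, 3163, 3394.
n = 21.
r = 1 + (85/100)·(21 − 1) = 1 + 17 = 18.
r is an integer, so P85 is the value at rank 18: 2725.

2725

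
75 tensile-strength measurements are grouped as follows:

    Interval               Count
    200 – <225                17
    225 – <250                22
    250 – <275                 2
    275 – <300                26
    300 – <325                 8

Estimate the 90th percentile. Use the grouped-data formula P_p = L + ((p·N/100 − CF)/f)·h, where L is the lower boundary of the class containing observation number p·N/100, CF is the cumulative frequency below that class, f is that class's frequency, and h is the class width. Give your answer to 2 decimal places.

301.56

N = 75; target position k = 90/100 · 75 = 67.5.
Cumulative frequencies: 17, 39, 41, 67, 75.
Observation 67.5 falls in the class 300 – <325.
L = 300, CF = 67, f = 8, h = 25.
P90 = 300 + ((67.5 − 67)/8)·25 = 300 + 1.5625 = 301.562.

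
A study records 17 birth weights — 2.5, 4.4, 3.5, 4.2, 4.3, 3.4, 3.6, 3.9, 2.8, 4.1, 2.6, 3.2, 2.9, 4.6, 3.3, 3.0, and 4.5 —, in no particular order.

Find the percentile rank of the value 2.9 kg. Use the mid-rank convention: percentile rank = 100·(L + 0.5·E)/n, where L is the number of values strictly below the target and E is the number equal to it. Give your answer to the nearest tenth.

Sorted: 2.5, 2.6, 2.8, 2.9, 3.0, 3.2, 3.3, 3.4, 3.5, 3.6, 3.9, 4.1, 4.2, 4.3, 4.4, 4.5, 4.6.
Count below 2.9: L = 3; count equal: E = 1; n = 17.
Percentile rank = 100·(3 + 0.5·1)/17 = 100·3.5/17 = 20.59.

20.6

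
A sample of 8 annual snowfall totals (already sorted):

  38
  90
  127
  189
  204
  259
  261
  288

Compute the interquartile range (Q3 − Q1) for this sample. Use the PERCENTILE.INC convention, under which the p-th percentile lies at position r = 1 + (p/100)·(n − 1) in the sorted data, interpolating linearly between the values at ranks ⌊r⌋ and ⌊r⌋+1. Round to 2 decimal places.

n = 8.
P25: r = 2.75; ranks 2–3 are 90, 127; interpolating gives 117.75.
P75: r = 6.25; ranks 6–7 are 259, 261; interpolating gives 259.5.
Difference: 259.5 − 117.75 = 141.75.

141.75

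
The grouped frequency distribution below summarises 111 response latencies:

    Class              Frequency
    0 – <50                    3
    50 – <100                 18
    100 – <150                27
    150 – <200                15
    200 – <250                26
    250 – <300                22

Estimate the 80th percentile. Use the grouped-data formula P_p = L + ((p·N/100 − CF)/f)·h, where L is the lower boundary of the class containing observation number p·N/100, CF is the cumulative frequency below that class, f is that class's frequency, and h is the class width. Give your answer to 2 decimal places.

N = 111; target position k = 80/100 · 111 = 88.8.
Cumulative frequencies: 3, 21, 48, 63, 89, 111.
Observation 88.8 falls in the class 200 – <250.
L = 200, CF = 63, f = 26, h = 50.
P80 = 200 + ((88.8 − 63)/26)·50 = 200 + 49.6154 = 249.615.

249.62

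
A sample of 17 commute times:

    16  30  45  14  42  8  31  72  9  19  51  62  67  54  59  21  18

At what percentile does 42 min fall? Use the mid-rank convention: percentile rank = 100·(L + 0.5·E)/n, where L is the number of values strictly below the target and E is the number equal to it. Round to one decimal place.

55.9

Sorted: 8, 9, 14, 16, 18, 19, 21, 30, 31, 42, 45, 51, 54, 59, 62, 67, 72.
Count below 42: L = 9; count equal: E = 1; n = 17.
Percentile rank = 100·(9 + 0.5·1)/17 = 100·9.5/17 = 55.88.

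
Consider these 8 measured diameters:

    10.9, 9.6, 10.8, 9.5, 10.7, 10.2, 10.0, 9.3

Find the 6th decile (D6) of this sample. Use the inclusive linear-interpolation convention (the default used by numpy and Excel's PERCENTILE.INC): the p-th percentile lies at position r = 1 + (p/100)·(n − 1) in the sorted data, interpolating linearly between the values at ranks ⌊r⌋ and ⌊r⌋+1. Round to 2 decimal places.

Sorted: 9.3, 9.5, 9.6, 10.0, 10.2, 10.7, 10.8, 10.9.
n = 8.
r = 1 + (60/100)·(8 − 1) = 1 + 4.2 = 5.2.
Rank 5 is 10.2 and rank 6 is 10.7.
Interpolate: 10.2 + 0.2·(10.7 − 10.2) = 10.2 + 0.2·0.5 = 10.3.

10.30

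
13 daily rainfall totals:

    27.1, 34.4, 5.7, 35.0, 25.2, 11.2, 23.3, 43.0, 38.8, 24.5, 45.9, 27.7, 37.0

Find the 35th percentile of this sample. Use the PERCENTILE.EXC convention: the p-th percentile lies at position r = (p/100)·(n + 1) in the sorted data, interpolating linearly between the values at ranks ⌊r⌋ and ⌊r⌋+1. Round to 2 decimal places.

Sorted: 5.7, 11.2, 23.3, 24.5, 25.2, 27.1, 27.7, 34.4, 35.0, 37.0, 38.8, 43.0, 45.9.
n = 13.
r = (35/100)·(13 + 1) = 4.9.
Rank 4 is 24.5 and rank 5 is 25.2.
Interpolate: 24.5 + 0.9·(25.2 − 24.5) = 24.5 + 0.9·0.7 = 25.13.

25.13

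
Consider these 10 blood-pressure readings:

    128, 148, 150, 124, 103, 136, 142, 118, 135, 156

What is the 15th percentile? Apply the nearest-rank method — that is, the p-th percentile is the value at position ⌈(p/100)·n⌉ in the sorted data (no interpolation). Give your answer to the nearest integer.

118

Sorted: 103, 118, 124, 128, 135, 136, 142, 148, 150, 156.
n = 10.
Position = ⌈15/100 · 10⌉ = ⌈1.5⌉ = 2.
The value at rank 2 is 118.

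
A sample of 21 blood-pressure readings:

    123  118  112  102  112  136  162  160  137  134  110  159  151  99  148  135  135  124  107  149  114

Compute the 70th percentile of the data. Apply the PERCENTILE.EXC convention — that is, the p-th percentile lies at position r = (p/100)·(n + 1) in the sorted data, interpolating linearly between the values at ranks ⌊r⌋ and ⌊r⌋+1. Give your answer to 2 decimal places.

141.40

Sorted: 99, 102, 107, 110, 112, 112, 114, 118, 123, 124, 134, 135, 135, 136, 137, 148, 149, 151, 159, 160, 162.
n = 21.
r = (70/100)·(21 + 1) = 15.4.
Rank 15 is 137 and rank 16 is 148.
Interpolate: 137 + 0.4·(148 − 137) = 137 + 0.4·11 = 141.4.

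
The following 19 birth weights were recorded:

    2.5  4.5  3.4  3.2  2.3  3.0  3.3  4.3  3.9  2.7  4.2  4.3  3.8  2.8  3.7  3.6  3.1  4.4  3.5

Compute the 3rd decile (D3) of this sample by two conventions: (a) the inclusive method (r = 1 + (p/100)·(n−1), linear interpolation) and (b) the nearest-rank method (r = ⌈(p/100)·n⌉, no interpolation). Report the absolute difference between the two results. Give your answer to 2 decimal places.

0.04

Sorted: 2.3, 2.5, 2.7, 2.8, 3.0, 3.1, 3.2, 3.3, 3.4, 3.5, 3.6, 3.7, 3.8, 3.9, 4.2, 4.3, 4.3, 4.4, 4.5.
n = 19.
(a) r = 6.4; between ranks 6 (3.1) and 7 (3.2): 3.14.
(b) the nearest-rank method: rank 6 → 3.1.
|3.14 − 3.1| = 0.04.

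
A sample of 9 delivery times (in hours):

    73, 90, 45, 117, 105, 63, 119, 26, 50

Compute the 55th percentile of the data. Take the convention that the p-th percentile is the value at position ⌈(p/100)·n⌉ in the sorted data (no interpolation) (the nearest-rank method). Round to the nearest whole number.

73

Sorted: 26, 45, 50, 63, 73, 90, 105, 117, 119.
n = 9.
Position = ⌈55/100 · 9⌉ = ⌈4.95⌉ = 5.
The value at rank 5 is 73.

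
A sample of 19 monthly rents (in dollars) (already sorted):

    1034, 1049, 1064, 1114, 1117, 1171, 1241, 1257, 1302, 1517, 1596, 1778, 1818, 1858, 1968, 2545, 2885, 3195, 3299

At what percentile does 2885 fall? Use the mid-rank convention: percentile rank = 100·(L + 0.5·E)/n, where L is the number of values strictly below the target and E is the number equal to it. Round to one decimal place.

Count below 2885: L = 16; count equal: E = 1; n = 19.
Percentile rank = 100·(16 + 0.5·1)/19 = 100·16.5/19 = 86.84.

86.8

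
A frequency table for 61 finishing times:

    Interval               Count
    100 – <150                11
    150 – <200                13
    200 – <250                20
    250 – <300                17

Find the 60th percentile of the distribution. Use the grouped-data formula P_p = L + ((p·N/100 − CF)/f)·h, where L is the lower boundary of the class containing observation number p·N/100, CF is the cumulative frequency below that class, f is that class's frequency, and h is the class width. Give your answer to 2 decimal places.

N = 61; target position k = 60/100 · 61 = 36.6.
Cumulative frequencies: 11, 24, 44, 61.
Observation 36.6 falls in the class 200 – <250.
L = 200, CF = 24, f = 20, h = 50.
P60 = 200 + ((36.6 − 24)/20)·50 = 200 + 31.5 = 231.5.

231.50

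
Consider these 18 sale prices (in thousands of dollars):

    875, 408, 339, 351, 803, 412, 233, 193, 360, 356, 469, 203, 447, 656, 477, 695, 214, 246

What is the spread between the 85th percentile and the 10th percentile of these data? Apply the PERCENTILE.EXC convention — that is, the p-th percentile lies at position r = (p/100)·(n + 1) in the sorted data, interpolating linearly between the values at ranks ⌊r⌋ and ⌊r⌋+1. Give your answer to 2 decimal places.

Sorted: 193, 203, 214, 233, 246, 339, 351, 356, 360, 408, 412, 447, 469, 477, 656, 695, 803, 875.
n = 18.
P10: r = 1.9; ranks 1–2 are 193, 203; interpolating gives 202.
P85: r = 16.15; ranks 16–17 are 695, 803; interpolating gives 711.2.
Difference: 711.2 − 202 = 509.2.

509.20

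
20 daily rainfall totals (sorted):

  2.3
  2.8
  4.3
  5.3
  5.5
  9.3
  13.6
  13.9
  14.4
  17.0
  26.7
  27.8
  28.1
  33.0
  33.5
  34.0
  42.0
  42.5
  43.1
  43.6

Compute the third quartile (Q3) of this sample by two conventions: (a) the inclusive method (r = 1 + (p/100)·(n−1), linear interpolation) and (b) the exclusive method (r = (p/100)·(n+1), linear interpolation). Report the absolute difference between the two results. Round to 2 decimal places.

n = 20.
(a) r = 15.25; between ranks 15 (33.5) and 16 (34.0): 33.625.
(b) r = 15.75; between ranks 15 (33.5) and 16 (34.0): 33.875.
|33.625 − 33.875| = 0.25.

0.25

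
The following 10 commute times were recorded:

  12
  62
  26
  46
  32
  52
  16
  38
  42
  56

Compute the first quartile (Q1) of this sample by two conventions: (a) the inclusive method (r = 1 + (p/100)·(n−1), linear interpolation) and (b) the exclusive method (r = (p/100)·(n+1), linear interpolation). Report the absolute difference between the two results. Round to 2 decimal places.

Sorted: 12, 16, 26, 32, 38, 42, 46, 52, 56, 62.
n = 10.
(a) r = 3.25; between ranks 3 (26) and 4 (32): 27.5.
(b) r = 2.75; between ranks 2 (16) and 3 (26): 23.5.
|27.5 − 23.5| = 4.

4.00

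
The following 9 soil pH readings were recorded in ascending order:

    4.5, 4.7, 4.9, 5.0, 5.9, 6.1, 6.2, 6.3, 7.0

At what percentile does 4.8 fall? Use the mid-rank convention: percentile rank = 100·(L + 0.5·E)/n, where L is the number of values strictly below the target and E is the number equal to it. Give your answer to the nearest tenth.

22.2

Count below 4.8: L = 2; count equal: E = 0; n = 9.
Percentile rank = 100·(2 + 0.5·0)/9 = 100·2/9 = 22.22.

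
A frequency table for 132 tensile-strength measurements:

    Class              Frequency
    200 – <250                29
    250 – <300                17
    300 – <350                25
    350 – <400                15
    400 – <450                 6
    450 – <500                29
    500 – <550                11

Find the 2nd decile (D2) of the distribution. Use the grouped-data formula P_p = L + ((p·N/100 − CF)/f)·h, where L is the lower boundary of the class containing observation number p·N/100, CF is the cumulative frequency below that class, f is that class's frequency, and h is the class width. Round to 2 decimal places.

N = 132; target position k = 20/100 · 132 = 26.4.
Cumulative frequencies: 29, 46, 71, 86, 92, 121, 132.
Observation 26.4 falls in the class 200 – <250.
L = 200, CF = 0, f = 29, h = 50.
P20 = 200 + ((26.4 − 0)/29)·50 = 200 + 45.5172 = 245.517.

245.52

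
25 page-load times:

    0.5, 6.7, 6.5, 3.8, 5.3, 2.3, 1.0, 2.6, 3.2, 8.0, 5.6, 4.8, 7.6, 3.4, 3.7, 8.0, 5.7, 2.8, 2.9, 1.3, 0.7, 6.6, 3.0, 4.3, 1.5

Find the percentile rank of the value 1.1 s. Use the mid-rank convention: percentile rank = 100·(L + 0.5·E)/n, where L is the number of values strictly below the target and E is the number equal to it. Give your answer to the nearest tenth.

12.0

Sorted: 0.5, 0.7, 1.0, 1.3, 1.5, 2.3, 2.6, 2.8, 2.9, 3.0, 3.2, 3.4, 3.7, 3.8, 4.3, 4.8, 5.3, 5.6, 5.7, 6.5, 6.6, 6.7, 7.6, 8.0, 8.0.
Count below 1.1: L = 3; count equal: E = 0; n = 25.
Percentile rank = 100·(3 + 0.5·0)/25 = 100·3/25 = 12.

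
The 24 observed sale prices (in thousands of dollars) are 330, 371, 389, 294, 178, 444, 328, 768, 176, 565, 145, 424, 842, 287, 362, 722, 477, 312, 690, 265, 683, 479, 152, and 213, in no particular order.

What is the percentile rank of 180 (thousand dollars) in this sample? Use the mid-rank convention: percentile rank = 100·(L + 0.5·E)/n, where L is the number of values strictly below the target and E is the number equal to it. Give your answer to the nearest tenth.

Sorted: 145, 152, 176, 178, 213, 265, 287, 294, 312, 328, 330, 362, 371, 389, 424, 444, 477, 479, 565, 683, 690, 722, 768, 842.
Count below 180: L = 4; count equal: E = 0; n = 24.
Percentile rank = 100·(4 + 0.5·0)/24 = 100·4/24 = 16.67.

16.7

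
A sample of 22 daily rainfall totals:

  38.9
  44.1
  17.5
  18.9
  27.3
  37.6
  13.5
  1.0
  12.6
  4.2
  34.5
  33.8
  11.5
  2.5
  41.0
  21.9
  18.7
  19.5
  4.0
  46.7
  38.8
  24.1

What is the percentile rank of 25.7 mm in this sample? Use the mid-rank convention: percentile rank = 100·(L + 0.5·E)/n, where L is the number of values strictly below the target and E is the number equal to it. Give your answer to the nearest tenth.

Sorted: 1.0, 2.5, 4.0, 4.2, 11.5, 12.6, 13.5, 17.5, 18.7, 18.9, 19.5, 21.9, 24.1, 27.3, 33.8, 34.5, 37.6, 38.8, 38.9, 41.0, 44.1, 46.7.
Count below 25.7: L = 13; count equal: E = 0; n = 22.
Percentile rank = 100·(13 + 0.5·0)/22 = 100·13/22 = 59.09.

59.1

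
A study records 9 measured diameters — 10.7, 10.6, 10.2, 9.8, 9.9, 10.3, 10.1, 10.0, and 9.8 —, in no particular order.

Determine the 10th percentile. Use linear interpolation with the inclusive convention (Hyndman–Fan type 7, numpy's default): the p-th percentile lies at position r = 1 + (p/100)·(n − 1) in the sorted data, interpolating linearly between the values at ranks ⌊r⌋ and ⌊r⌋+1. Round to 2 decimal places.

9.80

Sorted: 9.8, 9.8, 9.9, 10.0, 10.1, 10.2, 10.3, 10.6, 10.7.
n = 9.
r = 1 + (10/100)·(9 − 1) = 1 + 0.8 = 1.8.
Rank 1 is 9.8 and rank 2 is 9.8.
Interpolate: 9.8 + 0.8·(9.8 − 9.8) = 9.8 + 0.8·0 = 9.8.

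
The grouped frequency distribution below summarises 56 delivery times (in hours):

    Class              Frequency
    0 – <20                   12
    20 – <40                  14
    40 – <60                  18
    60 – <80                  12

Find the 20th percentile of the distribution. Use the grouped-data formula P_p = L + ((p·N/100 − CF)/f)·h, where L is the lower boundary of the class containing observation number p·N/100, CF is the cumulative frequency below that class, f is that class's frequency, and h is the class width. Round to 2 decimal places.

18.67

N = 56; target position k = 20/100 · 56 = 11.2.
Cumulative frequencies: 12, 26, 44, 56.
Observation 11.2 falls in the class 0 – <20.
L = 0, CF = 0, f = 12, h = 20.
P20 = 0 + ((11.2 − 0)/12)·20 = 0 + 18.6667 = 18.6667.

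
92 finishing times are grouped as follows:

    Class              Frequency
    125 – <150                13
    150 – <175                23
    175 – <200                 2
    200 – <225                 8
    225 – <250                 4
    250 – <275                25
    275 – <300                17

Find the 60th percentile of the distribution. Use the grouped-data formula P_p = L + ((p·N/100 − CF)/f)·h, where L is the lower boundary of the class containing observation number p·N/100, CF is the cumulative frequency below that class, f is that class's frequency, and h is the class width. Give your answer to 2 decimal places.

255.20

N = 92; target position k = 60/100 · 92 = 55.2.
Cumulative frequencies: 13, 36, 38, 46, 50, 75, 92.
Observation 55.2 falls in the class 250 – <275.
L = 250, CF = 50, f = 25, h = 25.
P60 = 250 + ((55.2 − 50)/25)·25 = 250 + 5.2 = 255.2.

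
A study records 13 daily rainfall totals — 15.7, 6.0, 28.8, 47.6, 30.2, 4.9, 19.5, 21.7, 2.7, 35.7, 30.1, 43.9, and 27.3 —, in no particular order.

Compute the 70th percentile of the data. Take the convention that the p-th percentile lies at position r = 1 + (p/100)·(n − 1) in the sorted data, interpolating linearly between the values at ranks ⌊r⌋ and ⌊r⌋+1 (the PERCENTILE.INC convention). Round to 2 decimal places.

30.14

Sorted: 2.7, 4.9, 6.0, 15.7, 19.5, 21.7, 27.3, 28.8, 30.1, 30.2, 35.7, 43.9, 47.6.
n = 13.
r = 1 + (70/100)·(13 − 1) = 1 + 8.4 = 9.4.
Rank 9 is 30.1 and rank 10 is 30.2.
Interpolate: 30.1 + 0.4·(30.2 − 30.1) = 30.1 + 0.4·0.1 = 30.14.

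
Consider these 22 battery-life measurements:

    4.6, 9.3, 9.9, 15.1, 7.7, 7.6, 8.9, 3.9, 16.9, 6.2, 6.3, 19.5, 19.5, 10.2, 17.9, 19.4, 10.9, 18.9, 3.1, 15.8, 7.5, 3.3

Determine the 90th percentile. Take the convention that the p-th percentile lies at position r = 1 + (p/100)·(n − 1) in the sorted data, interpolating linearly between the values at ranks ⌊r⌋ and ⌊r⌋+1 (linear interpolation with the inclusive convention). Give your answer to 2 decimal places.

19.35

Sorted: 3.1, 3.3, 3.9, 4.6, 6.2, 6.3, 7.5, 7.6, 7.7, 8.9, 9.3, 9.9, 10.2, 10.9, 15.1, 15.8, 16.9, 17.9, 18.9, 19.4, 19.5, 19.5.
n = 22.
r = 1 + (90/100)·(22 − 1) = 1 + 18.9 = 19.9.
Rank 19 is 18.9 and rank 20 is 19.4.
Interpolate: 18.9 + 0.9·(19.4 − 18.9) = 18.9 + 0.9·0.5 = 19.35.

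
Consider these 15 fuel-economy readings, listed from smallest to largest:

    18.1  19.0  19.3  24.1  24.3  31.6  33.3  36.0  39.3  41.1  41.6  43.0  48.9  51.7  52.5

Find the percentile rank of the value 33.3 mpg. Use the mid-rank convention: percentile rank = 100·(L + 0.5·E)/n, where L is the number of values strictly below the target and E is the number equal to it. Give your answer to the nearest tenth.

43.3

Count below 33.3: L = 6; count equal: E = 1; n = 15.
Percentile rank = 100·(6 + 0.5·1)/15 = 100·6.5/15 = 43.33.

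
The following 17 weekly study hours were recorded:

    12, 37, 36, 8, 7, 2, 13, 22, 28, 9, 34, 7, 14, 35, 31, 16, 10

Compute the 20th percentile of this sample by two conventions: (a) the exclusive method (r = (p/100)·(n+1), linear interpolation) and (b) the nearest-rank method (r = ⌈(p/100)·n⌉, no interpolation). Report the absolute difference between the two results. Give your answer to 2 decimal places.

Sorted: 2, 7, 7, 8, 9, 10, 12, 13, 14, 16, 22, 28, 31, 34, 35, 36, 37.
n = 17.
(a) r = 3.6; between ranks 3 (7) and 4 (8): 7.6.
(b) the nearest-rank method: rank 4 → 8.
|7.6 − 8| = 0.4.

0.40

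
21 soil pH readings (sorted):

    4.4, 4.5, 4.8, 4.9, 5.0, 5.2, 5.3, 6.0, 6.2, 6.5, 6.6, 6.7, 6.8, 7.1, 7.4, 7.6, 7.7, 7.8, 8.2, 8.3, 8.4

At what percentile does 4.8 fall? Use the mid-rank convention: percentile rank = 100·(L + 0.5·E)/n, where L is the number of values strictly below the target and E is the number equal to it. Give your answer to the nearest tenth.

11.9

Count below 4.8: L = 2; count equal: E = 1; n = 21.
Percentile rank = 100·(2 + 0.5·1)/21 = 100·2.5/21 = 11.9.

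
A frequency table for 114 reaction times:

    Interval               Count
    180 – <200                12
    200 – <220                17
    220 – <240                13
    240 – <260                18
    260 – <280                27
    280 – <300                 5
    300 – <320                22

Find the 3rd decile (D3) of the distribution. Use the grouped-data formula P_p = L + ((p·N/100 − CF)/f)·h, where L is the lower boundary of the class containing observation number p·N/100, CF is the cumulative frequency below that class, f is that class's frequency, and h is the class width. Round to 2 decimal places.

N = 114; target position k = 30/100 · 114 = 34.2.
Cumulative frequencies: 12, 29, 42, 60, 87, 92, 114.
Observation 34.2 falls in the class 220 – <240.
L = 220, CF = 29, f = 13, h = 20.
P30 = 220 + ((34.2 − 29)/13)·20 = 220 + 8 = 228.

228.00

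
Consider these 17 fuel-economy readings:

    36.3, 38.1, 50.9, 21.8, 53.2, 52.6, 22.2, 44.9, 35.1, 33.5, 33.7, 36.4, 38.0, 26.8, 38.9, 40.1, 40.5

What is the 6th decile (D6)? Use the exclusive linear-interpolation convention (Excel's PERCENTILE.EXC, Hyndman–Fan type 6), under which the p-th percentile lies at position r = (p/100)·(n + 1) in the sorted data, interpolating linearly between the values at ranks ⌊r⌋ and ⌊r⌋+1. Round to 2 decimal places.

Sorted: 21.8, 22.2, 26.8, 33.5, 33.7, 35.1, 36.3, 36.4, 38.0, 38.1, 38.9, 40.1, 40.5, 44.9, 50.9, 52.6, 53.2.
n = 17.
r = (60/100)·(17 + 1) = 10.8.
Rank 10 is 38.1 and rank 11 is 38.9.
Interpolate: 38.1 + 0.8·(38.9 − 38.1) = 38.1 + 0.8·0.8 = 38.74.

38.74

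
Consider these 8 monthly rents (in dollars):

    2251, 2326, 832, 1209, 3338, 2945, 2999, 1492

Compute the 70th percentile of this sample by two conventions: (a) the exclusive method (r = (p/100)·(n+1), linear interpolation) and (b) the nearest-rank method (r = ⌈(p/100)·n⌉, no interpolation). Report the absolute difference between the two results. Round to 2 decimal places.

Sorted: 832, 1209, 1492, 2251, 2326, 2945, 2999, 3338.
n = 8.
(a) r = 6.3; between ranks 6 (2945) and 7 (2999): 2961.2.
(b) the nearest-rank method: rank 6 → 2945.
|2961.2 − 2945| = 16.2.

16.20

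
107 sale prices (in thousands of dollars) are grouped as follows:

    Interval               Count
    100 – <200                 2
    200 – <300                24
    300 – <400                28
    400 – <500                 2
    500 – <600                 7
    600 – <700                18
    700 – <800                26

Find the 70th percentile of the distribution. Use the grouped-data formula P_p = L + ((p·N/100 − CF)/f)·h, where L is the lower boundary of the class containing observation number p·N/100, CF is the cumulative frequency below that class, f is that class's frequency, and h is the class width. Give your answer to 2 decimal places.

N = 107; target position k = 70/100 · 107 = 74.9.
Cumulative frequencies: 2, 26, 54, 56, 63, 81, 107.
Observation 74.9 falls in the class 600 – <700.
L = 600, CF = 63, f = 18, h = 100.
P70 = 600 + ((74.9 − 63)/18)·100 = 600 + 66.1111 = 666.111.

666.11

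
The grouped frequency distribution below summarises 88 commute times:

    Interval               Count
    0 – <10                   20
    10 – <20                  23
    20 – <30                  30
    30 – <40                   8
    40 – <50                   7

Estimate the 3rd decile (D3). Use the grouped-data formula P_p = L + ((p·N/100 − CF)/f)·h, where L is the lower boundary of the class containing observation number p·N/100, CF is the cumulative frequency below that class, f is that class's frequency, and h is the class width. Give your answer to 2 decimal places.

N = 88; target position k = 30/100 · 88 = 26.4.
Cumulative frequencies: 20, 43, 73, 81, 88.
Observation 26.4 falls in the class 10 – <20.
L = 10, CF = 20, f = 23, h = 10.
P30 = 10 + ((26.4 − 20)/23)·10 = 10 + 2.78261 = 12.7826.

12.78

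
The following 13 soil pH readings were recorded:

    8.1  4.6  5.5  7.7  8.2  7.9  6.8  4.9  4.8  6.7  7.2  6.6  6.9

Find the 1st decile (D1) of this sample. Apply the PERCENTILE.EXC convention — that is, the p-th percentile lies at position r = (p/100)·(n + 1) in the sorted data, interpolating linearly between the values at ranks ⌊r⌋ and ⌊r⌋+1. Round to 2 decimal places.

Sorted: 4.6, 4.8, 4.9, 5.5, 6.6, 6.7, 6.8, 6.9, 7.2, 7.7, 7.9, 8.1, 8.2.
n = 13.
r = (10/100)·(13 + 1) = 1.4.
Rank 1 is 4.6 and rank 2 is 4.8.
Interpolate: 4.6 + 0.4·(4.8 − 4.6) = 4.6 + 0.4·0.2 = 4.68.

4.68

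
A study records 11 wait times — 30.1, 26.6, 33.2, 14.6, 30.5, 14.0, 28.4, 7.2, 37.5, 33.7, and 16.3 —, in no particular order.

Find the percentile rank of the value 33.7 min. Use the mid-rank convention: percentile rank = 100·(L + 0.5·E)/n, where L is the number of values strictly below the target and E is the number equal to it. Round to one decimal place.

Sorted: 7.2, 14.0, 14.6, 16.3, 26.6, 28.4, 30.1, 30.5, 33.2, 33.7, 37.5.
Count below 33.7: L = 9; count equal: E = 1; n = 11.
Percentile rank = 100·(9 + 0.5·1)/11 = 100·9.5/11 = 86.36.

86.4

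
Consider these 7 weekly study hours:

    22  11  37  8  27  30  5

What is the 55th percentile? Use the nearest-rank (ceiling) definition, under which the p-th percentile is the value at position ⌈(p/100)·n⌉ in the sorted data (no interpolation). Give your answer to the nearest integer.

Sorted: 5, 8, 11, 22, 27, 30, 37.
n = 7.
Position = ⌈55/100 · 7⌉ = ⌈3.85⌉ = 4.
The value at rank 4 is 22.

22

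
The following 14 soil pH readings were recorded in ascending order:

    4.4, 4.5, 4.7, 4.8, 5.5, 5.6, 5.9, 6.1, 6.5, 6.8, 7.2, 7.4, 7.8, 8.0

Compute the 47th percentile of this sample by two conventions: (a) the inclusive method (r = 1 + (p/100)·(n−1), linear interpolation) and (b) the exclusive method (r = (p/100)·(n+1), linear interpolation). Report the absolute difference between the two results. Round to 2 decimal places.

0.01

n = 14.
(a) r = 7.11; between ranks 7 (5.9) and 8 (6.1): 5.922.
(b) r = 7.05; between ranks 7 (5.9) and 8 (6.1): 5.91.
|5.922 − 5.91| = 0.012.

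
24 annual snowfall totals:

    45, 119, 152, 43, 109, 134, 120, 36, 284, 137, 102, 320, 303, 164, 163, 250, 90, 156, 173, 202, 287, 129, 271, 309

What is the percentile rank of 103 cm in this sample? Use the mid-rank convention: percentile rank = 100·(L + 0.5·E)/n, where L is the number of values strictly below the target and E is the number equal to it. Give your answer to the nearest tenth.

Sorted: 36, 43, 45, 90, 102, 109, 119, 120, 129, 134, 137, 152, 156, 163, 164, 173, 202, 250, 271, 284, 287, 303, 309, 320.
Count below 103: L = 5; count equal: E = 0; n = 24.
Percentile rank = 100·(5 + 0.5·0)/24 = 100·5/24 = 20.83.

20.8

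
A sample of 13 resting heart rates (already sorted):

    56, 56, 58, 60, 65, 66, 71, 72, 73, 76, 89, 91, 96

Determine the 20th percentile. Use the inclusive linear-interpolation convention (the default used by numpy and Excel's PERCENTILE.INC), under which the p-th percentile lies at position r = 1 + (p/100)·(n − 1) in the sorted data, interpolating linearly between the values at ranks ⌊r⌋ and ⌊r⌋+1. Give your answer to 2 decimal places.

n = 13.
r = 1 + (20/100)·(13 − 1) = 1 + 2.4 = 3.4.
Rank 3 is 58 and rank 4 is 60.
Interpolate: 58 + 0.4·(60 − 58) = 58 + 0.4·2 = 58.8.

58.80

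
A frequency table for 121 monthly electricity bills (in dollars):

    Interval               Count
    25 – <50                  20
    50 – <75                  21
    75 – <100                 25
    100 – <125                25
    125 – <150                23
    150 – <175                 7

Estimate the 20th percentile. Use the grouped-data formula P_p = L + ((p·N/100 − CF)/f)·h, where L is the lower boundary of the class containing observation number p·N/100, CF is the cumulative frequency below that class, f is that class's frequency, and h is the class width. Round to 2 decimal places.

55.00

N = 121; target position k = 20/100 · 121 = 24.2.
Cumulative frequencies: 20, 41, 66, 91, 114, 121.
Observation 24.2 falls in the class 50 – <75.
L = 50, CF = 20, f = 21, h = 25.
P20 = 50 + ((24.2 − 20)/21)·25 = 50 + 5 = 55.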